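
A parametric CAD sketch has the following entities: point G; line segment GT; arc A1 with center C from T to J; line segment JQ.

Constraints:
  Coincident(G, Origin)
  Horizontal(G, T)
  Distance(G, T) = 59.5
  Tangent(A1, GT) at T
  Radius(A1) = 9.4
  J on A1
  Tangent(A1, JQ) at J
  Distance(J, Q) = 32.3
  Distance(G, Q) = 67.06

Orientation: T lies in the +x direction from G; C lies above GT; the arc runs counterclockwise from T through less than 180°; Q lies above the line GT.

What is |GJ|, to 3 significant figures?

69.1

Checks: |CJ| = 9.400 ✓; ∠(CJ, JQ) = 90.00° ✓; |JQ| = 32.30 ✓; |GQ| = 67.06 ✓.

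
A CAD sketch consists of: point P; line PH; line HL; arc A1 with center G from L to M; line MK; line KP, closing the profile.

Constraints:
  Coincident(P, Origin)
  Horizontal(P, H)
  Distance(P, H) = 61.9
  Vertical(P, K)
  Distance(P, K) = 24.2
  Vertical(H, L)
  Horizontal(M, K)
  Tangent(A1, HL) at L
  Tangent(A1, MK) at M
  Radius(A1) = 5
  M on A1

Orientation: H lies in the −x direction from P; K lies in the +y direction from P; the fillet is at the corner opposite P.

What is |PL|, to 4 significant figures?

64.81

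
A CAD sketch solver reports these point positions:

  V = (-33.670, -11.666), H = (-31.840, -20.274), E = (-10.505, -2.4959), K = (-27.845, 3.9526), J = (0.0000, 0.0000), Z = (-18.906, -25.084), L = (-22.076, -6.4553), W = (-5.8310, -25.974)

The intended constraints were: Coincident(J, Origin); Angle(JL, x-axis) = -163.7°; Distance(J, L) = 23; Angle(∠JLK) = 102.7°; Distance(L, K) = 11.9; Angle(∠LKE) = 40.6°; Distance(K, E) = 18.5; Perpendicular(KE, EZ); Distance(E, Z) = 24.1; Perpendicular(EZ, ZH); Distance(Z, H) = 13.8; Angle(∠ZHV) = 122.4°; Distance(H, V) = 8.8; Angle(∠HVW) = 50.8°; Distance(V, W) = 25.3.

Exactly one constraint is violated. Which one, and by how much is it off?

Distance(V, W) = 25.3 — off by 6.00.

J = (0.00, 0.00) ✓; JL at -163.7° ✓; |JL| = 23.00 ✓; ∠JLK = 102.7° ✓; |LK| = 11.90 ✓; ∠LKE = 40.60° ✓; |KE| = 18.50 ✓; ∠(KE, EZ) = 90.00° ✓; |EZ| = 24.10 ✓; ∠(EZ, ZH) = 90.00° ✓; |ZH| = 13.80 ✓; ∠ZHV = 122.4° ✓; |HV| = 8.800 ✓; ∠HVW = 50.80° ✓; |VW| = 31.30 ✗.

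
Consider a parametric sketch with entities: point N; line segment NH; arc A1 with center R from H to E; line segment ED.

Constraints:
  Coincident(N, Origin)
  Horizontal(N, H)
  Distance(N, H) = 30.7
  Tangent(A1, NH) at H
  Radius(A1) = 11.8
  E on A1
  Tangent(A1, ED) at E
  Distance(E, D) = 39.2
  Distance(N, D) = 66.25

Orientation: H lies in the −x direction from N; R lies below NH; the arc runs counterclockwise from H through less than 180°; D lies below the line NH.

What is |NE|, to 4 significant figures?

44.13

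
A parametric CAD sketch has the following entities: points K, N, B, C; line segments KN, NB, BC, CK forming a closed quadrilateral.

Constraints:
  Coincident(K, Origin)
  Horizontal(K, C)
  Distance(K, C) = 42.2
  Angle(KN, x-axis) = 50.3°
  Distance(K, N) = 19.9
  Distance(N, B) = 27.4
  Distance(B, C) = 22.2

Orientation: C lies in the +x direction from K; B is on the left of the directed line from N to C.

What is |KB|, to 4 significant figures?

45.03

Checks: |NB| = 27.40 ✓; |BC| = 22.20 ✓.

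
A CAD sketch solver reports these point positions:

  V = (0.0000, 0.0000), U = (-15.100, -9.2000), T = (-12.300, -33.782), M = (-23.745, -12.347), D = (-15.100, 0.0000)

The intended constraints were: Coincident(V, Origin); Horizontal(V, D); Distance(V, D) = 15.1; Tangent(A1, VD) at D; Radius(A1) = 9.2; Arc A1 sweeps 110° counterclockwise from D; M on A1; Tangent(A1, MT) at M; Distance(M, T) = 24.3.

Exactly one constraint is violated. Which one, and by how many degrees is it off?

Tangent(A1, MT) at M — off by 8.10°.

V = (0.00, 0.00) ✓; V.y = 0.00, D.y = 0.00 ✓; |VD| = 15.10 ✓; ∠(UD, DV) = 90.00° ✓; |UD| = 9.200 ✓; bearing(U→M) − bearing(U→D) = 110.0° ✓; |UM| = 9.200 ✓; ∠(UM, MT) = 81.90° ✗; |MT| = 24.30 ✓.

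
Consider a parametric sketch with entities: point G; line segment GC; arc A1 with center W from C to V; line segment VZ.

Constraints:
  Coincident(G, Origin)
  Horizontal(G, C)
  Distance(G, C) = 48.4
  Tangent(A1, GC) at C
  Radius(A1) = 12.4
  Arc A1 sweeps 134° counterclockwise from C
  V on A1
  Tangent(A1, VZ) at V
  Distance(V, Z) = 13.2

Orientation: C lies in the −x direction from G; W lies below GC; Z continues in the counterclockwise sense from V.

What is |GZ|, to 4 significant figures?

57.00

G is at the origin; G and C share the same y with |GC| = 48.4 and C on the −x side, so C = (-48.40, 0.000). The tangent condition forces WC to be normal to GC, so W = C + (0, -12.4) = (-48.40, -12.40). On A1, C sits at bearing 90° from W; a 134° counterclockwise sweep puts V at bearing 224°, so V = W + 12.4·(cos 224°, sin 224°) = (-57.32, -21.01). The tangent condition forces WV to be normal to VZ, so VZ runs along (−sin 224°, cos 224°); with |VZ| = 13.2, Z = (-48.15, -30.51). Then |GZ| = |Z − G| = 57.00.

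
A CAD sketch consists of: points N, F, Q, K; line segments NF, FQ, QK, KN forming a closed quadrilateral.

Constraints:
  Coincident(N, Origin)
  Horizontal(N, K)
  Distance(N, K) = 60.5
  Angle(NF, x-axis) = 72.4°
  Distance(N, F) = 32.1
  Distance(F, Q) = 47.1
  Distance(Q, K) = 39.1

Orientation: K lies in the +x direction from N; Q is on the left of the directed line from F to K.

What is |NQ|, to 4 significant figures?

68.22

Checks: |FQ| = 47.10 ✓; |QK| = 39.10 ✓.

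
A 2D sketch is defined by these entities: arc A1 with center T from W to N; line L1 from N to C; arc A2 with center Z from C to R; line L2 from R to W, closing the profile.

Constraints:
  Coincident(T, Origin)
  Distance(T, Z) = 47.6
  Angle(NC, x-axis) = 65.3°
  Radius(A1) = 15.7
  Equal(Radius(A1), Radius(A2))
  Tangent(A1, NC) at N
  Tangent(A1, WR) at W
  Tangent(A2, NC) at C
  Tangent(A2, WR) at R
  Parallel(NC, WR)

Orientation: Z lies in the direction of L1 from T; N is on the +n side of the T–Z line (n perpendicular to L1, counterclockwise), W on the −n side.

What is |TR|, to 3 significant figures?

50.1

The slot axis is L1's direction at 65.3°, so u = (cos 65.3°, sin 65.3°) = (0.418, 0.909) and n = (−sin 65.3°, cos 65.3°) = (-0.909, 0.418). T is at the origin and Z lies 47.6 along u from T, so Z = 47.6·u = (19.9, 43.2). Tangency of A1 to both parallel lines with radius 15.7 puts N and W at T ± 15.7·n: N = (-14.3, 6.56), W = (14.3, -6.56). Equal radii place C and R the same way about Z: C = Z + 15.7·n = (5.63, 49.8), R = Z − 15.7·n = (34.2, 36.7). Then |TR| = |R − T| = 50.1.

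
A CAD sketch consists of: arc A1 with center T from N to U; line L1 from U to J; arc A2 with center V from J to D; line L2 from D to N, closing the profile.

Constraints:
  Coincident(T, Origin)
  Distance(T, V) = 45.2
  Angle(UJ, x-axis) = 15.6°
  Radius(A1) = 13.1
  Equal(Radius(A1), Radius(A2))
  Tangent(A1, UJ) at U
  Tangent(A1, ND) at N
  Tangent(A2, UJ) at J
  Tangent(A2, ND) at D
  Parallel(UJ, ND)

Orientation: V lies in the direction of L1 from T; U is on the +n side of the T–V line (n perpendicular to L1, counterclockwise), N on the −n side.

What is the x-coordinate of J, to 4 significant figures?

40.01

Tangency of A1 to both parallel lines with radius 13.1 puts U and N at T ± 13.1·n: U = (-3.523, 12.62), N = (3.523, -12.62). Equal radii place J and D the same way about V: J = V + 13.1·n = (40.01, 24.77), D = V − 13.1·n = (47.06, -0.4623). So J.x = 40.01.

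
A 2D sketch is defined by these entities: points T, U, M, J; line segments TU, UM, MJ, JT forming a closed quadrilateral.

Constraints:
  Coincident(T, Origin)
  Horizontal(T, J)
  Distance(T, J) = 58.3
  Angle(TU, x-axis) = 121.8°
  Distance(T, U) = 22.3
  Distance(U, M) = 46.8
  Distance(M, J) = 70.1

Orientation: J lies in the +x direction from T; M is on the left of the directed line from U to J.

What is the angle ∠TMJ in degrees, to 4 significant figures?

52.95°

T is at the origin; T and J share the same y with |TJ| = 58.3 and J in +x, so J = (58.3, 0). TU runs at 121.8° with |TU| = 22.3, so U = (-11.75, 18.95). M is determined by |UM| = 46.8 and |MJ| = 70.1 together: it lies at the intersection of circle(U, 46.8) and circle(J, 70.1). With |UJ| = 72.57, the foot of the radical line on UJ is 17.52 from U and the perpendicular offset is √(46.8² − 17.52²) = 43.40. Taking the left-of-UJ solution: M = (16.49, 56.27).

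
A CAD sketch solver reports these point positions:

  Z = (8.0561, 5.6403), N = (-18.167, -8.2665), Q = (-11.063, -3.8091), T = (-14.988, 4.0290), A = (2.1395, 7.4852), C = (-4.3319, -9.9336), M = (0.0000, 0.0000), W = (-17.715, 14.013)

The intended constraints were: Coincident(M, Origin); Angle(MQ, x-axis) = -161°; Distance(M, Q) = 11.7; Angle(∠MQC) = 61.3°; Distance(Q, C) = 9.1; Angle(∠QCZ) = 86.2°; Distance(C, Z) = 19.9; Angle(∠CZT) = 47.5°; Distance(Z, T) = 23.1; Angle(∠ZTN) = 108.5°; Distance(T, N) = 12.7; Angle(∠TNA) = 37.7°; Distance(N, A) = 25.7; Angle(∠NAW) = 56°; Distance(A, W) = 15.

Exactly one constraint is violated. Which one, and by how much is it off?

Distance(A, W) = 15 — off by 5.90.

M = (0.00, 0.00) ✓; MQ at -161.0° ✓; |MQ| = 11.70 ✓; ∠MQC = 61.30° ✓; |QC| = 9.100 ✓; ∠QCZ = 86.20° ✓; |CZ| = 19.90 ✓; ∠CZT = 47.50° ✓; |ZT| = 23.10 ✓; ∠ZTN = 108.5° ✓; |TN| = 12.70 ✓; ∠TNA = 37.70° ✓; |NA| = 25.70 ✓; ∠NAW = 56.00° ✓; |AW| = 20.90 ✗.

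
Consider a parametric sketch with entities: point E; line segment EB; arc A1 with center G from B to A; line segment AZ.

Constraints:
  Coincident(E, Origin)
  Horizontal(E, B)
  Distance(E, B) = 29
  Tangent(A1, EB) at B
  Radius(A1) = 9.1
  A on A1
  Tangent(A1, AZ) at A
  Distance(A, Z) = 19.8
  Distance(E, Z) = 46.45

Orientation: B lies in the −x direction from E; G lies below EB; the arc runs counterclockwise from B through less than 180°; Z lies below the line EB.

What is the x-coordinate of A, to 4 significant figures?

-38.03

Checks: ∠(GB, BE) = 90.00° ✓; |GB| = 9.100 ✓; |GA| = 9.100 ✓; ∠(GA, AZ) = 90.00° ✓; |AZ| = 19.80 ✓; |EZ| = 46.45 ✓.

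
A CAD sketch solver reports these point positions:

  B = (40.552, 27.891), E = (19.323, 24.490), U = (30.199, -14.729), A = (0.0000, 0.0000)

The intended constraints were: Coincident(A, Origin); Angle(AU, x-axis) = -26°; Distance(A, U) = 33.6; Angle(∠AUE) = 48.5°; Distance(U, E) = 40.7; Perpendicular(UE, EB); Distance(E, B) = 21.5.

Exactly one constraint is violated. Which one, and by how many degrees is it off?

Perpendicular(UE, EB) — off by 6.40°.

A = (0.00, 0.00) ✓; AU at -26.00° ✓; |AU| = 33.60 ✓; ∠AUE = 48.50° ✓; |UE| = 40.70 ✓; ∠(UE, EB) = 96.40° ✗; |EB| = 21.50 ✓.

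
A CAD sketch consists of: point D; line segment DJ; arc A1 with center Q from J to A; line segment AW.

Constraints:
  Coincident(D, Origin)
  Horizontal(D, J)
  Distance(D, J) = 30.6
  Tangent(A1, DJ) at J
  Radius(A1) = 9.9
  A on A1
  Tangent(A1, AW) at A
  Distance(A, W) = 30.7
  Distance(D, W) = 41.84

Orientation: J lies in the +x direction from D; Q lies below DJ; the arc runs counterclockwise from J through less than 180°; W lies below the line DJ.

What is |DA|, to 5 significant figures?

22.432

D is at the origin; D and J share the same y with |DJ| = 30.6 and J on the +x side, so J = (30.600, 0.0000). Since A1 is tangent to DJ there, QJ ⟂ DJ, so Q = J + (0, -9.9) = (30.600, -9.9000). Since QA ⟂ AW (tangency), |QW| = √(9.9² + 30.7²) = 32.257 regardless of where A sits on A1. So W lies on both circle(D, 41.84) and circle(Q, 32.257); the below-DJ intersection is W = (15.996, -38.662). A is the foot of the tangent from W: A = (20.823, -8.3434).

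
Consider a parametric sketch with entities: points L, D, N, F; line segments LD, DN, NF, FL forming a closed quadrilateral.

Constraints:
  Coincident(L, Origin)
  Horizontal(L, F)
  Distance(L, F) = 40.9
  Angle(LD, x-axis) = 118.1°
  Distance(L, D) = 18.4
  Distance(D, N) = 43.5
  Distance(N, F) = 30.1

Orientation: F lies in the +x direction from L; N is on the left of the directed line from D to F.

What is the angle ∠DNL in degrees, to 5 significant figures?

24.308°

Checks: |DN| = 43.50 ✓; |NF| = 30.10 ✓.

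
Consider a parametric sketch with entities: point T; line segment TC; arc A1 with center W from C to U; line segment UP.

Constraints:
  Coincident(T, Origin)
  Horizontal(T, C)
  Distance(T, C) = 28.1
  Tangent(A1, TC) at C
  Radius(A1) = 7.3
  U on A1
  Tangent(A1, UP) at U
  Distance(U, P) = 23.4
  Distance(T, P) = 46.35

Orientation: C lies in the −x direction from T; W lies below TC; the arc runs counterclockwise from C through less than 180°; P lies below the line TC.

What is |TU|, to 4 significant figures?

36.20

Checks: |WU| = 7.300 ✓; ∠(WU, UP) = 90.00° ✓; |UP| = 23.40 ✓; |TP| = 46.35 ✓.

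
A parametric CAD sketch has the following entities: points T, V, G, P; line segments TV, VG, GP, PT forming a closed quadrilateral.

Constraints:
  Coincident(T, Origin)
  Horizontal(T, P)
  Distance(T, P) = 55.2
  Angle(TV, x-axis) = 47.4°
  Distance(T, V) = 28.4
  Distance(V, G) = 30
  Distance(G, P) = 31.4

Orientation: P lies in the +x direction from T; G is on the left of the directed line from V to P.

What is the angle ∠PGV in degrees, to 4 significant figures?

85.29°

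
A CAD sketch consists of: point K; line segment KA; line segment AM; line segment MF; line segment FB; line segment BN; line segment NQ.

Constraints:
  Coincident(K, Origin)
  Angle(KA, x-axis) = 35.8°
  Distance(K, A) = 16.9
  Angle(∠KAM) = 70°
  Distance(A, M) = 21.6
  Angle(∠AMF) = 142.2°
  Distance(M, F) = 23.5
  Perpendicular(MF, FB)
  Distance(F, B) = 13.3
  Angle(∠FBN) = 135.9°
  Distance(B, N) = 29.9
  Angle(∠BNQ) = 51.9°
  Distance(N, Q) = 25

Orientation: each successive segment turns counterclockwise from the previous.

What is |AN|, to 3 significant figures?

29.2

MF is perpendicular to FB, so FB runs at -86.4°; with |FB| = 13.3, B = (-26.8, 7.28). ∠FBN = 135.9° gives BN at -42.3° from the x-axis; with |BN| = 29.9, N = (-4.66, -12.8). Then |AN| = |N − A| = 29.2.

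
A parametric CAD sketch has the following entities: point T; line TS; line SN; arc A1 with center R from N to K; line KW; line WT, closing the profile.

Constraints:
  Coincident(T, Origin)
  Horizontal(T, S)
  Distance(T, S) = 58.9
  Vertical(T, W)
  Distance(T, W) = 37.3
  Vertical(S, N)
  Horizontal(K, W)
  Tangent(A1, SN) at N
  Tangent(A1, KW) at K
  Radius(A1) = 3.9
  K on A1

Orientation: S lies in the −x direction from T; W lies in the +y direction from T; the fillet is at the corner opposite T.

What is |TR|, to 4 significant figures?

64.35

T is at the origin; TS is horizontal with |TS| = 58.9 and S on the −x side, so S = (-58.90, 0.000). T and W share the same x with |TW| = 37.3 and W on the +y side, so W = (0.000, 37.30). The virtual corner opposite T is at (-58.90, 37.30). Since A1 is tangent to SN there, RN ⟂ SN and tangency of A1 to KW means the radius RK is perpendicular to KW, with radius 3.9, so the center R sits 3.9 in from both sides at R = (-55.00, 33.40). Then |TR| = |R − T| = 64.35.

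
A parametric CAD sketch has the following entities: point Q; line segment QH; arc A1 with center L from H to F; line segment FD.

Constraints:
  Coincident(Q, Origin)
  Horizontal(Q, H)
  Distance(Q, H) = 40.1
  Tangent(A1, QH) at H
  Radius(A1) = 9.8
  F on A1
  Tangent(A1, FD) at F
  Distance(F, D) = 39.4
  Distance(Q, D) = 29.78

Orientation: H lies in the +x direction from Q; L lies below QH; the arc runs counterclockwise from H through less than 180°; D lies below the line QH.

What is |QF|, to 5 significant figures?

33.534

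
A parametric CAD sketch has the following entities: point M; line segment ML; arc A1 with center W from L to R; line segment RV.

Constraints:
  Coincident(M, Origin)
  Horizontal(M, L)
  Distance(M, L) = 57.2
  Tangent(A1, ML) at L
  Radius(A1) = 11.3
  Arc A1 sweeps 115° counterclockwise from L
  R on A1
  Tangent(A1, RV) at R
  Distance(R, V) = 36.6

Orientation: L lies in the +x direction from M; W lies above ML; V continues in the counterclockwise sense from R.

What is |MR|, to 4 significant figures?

69.33

Since A1 is tangent to ML there, WL ⟂ ML, so W = L + (0, 11.3) = (57.20, 11.30). On A1, L sits at bearing -90° from W; a 115° counterclockwise sweep puts R at bearing 25°, so R = W + 11.3·(cos 25°, sin 25°) = (67.44, 16.08). Then |MR| = |R − M| = 69.33.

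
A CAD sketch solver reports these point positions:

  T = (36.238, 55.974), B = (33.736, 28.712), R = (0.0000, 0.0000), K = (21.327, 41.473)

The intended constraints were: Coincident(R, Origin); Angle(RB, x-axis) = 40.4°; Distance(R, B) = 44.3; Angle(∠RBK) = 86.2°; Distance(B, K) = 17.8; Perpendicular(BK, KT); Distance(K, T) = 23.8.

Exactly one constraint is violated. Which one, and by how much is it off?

Distance(K, T) = 23.8 — off by 3.00.

R = (0.00, 0.00) ✓; RB at 40.40° ✓; |RB| = 44.30 ✓; ∠RBK = 86.20° ✓; |BK| = 17.80 ✓; ∠(BK, KT) = 90.00° ✓; |KT| = 20.80 ✗.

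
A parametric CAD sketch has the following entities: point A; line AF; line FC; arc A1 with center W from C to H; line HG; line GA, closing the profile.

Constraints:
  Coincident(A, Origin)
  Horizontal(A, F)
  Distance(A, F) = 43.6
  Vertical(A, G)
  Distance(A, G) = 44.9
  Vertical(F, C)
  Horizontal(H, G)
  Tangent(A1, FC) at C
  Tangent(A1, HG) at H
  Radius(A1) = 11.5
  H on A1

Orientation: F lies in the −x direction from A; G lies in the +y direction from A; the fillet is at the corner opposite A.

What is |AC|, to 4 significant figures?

54.92

A is at the origin; A and F share the same y with |AF| = 43.6 and F on the −x side, so F = (-43.60, 0.000). A and G share the same x with |AG| = 44.9 and G on the +y side, so G = (0.000, 44.90). The virtual corner opposite A is at (-43.60, 44.90). The tangent condition forces WC to be normal to FC and since A1 is tangent to HG there, WH ⟂ HG, with radius 11.5, so the center W sits 11.5 in from both sides at W = (-32.10, 33.40). That places the tangent points at C = (-43.60, 33.40) on FC and H = (-32.10, 44.90) on HG. Then |AC| = |C − A| = 54.92.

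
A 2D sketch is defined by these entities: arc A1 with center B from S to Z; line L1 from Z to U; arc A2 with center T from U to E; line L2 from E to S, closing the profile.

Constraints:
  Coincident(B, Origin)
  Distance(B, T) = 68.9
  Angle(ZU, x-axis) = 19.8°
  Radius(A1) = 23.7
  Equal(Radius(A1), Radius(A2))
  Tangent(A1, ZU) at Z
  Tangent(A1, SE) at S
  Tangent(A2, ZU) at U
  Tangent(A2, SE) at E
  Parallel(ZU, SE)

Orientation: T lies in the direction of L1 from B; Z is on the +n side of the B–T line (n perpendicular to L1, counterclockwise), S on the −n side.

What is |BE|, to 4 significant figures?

72.86

Tangency of A1 to both parallel lines with radius 23.7 puts Z and S at B ± 23.7·n: Z = (-8.028, 22.30), S = (8.028, -22.30). Equal radii place U and E the same way about T: U = T + 23.7·n = (56.80, 45.64), E = T − 23.7·n = (72.85, 1.040). Then |BE| = |E − B| = 72.86.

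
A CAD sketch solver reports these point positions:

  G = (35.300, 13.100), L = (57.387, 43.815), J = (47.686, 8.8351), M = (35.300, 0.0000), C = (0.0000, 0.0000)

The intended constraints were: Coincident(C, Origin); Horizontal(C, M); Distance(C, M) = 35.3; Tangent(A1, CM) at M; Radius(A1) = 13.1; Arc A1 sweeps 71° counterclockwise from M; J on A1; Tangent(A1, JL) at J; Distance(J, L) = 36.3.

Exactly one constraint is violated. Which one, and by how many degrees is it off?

Tangent(A1, JL) at J — off by 3.50°.

C = (0.00, 0.00) ✓; C.y = 0.00, M.y = 0.00 ✓; |CM| = 35.30 ✓; ∠(GM, MC) = 90.00° ✓; |GM| = 13.10 ✓; bearing(G→J) − bearing(G→M) = 71.00° ✓; |GJ| = 13.10 ✓; ∠(GJ, JL) = 86.50° ✗; |JL| = 36.30 ✓.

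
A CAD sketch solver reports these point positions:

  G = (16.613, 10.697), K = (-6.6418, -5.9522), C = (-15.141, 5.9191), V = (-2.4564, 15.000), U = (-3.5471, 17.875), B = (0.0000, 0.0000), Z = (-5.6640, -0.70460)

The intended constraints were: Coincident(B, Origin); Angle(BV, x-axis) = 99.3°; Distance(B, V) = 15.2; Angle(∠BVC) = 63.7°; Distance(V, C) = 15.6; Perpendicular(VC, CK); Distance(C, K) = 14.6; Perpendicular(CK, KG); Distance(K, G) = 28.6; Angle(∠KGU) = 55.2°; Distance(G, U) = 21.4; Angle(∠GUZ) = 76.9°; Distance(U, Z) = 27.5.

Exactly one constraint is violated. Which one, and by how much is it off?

Distance(U, Z) = 27.5 — off by 8.80.

B = (0.00, 0.00) ✓; BV at 99.30° ✓; |BV| = 15.20 ✓; ∠BVC = 63.70° ✓; |VC| = 15.60 ✓; ∠(VC, CK) = 90.00° ✓; |CK| = 14.60 ✓; ∠(CK, KG) = 90.00° ✓; |KG| = 28.60 ✓; ∠KGU = 55.20° ✓; |GU| = 21.40 ✓; ∠GUZ = 76.90° ✓; |UZ| = 18.70 ✗.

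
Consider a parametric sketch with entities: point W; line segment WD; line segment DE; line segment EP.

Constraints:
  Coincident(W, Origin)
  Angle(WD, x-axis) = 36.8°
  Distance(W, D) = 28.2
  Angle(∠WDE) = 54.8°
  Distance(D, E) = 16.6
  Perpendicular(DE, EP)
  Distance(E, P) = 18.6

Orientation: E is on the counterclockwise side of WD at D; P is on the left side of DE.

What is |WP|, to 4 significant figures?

4.457

W is at the origin; WD runs at 36.8° with length 28.2, so D = 28.2·(cos 36.8°, sin 36.8°) = (22.58, 16.89). ∠WDE = 54.8°, so DE runs at 36.8° + (180° − 54.8°) = 162.0° from the x-axis; with |DE| = 16.6, E = D + 16.6·(cos 162.0°, sin 162.0°) = (6.793, 22.02). DE is perpendicular to EP; with |EP| = 18.6 on the left of DE, P = E + 18.6·(-0.3090, -0.9511) = (1.045, 4.332). Then |WP| = |P − W| = 4.457.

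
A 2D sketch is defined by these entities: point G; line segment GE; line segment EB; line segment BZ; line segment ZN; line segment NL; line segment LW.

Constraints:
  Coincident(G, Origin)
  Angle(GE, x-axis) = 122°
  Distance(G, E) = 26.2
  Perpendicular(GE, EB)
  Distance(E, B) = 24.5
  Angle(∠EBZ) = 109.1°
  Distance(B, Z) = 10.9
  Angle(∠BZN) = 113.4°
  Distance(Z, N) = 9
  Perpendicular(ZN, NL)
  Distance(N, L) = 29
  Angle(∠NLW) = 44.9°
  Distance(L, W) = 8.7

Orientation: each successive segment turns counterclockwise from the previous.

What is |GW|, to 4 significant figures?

32.56

G is at the origin; GE runs at 122.0° with length 26.2, so E = (-13.88, 22.22). GE is perpendicular to EB, so EB runs at -148.0°; with |EB| = 24.5, B = (-34.66, 9.236). ∠EBZ = 109.1° gives BZ at -77.10° from the x-axis; with |BZ| = 10.9, Z = (-32.23, -1.389). ∠BZN = 113.4° gives ZN at -10.50° from the x-axis; with |ZN| = 9.0, N = (-23.38, -3.029). ZN is perpendicular to NL, so NL runs at 79.50°; with |NL| = 29.0, L = (-18.09, 25.49). ∠NLW = 44.9° gives LW at -145.4° from the x-axis; with |LW| = 8.7, W = (-25.25, 20.54). Then |GW| = |W − G| = 32.56.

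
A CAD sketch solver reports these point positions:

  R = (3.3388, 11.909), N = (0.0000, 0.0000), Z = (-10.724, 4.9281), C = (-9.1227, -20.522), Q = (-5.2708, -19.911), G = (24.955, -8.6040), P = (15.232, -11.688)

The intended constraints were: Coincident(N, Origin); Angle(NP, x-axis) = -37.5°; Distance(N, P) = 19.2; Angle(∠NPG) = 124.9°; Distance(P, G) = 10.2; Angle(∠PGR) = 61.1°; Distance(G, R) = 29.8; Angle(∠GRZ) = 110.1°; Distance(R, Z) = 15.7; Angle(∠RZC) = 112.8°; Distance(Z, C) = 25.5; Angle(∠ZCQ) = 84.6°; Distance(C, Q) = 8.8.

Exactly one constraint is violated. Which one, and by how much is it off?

Distance(C, Q) = 8.8 — off by 4.90.

N = (0.00, 0.00) ✓; NP at -37.50° ✓; |NP| = 19.20 ✓; ∠NPG = 124.9° ✓; |PG| = 10.20 ✓; ∠PGR = 61.10° ✓; |GR| = 29.80 ✓; ∠GRZ = 110.1° ✓; |RZ| = 15.70 ✓; ∠RZC = 112.8° ✓; |ZC| = 25.50 ✓; ∠ZCQ = 84.59° ✓; |CQ| = 3.900 ✗.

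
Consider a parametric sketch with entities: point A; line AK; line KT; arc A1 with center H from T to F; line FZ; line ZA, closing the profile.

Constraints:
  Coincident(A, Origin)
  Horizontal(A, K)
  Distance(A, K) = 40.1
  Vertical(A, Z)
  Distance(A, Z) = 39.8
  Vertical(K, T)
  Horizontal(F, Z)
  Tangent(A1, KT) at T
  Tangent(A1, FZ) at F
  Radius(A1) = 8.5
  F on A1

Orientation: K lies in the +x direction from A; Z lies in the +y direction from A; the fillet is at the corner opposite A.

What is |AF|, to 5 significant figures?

50.819

The virtual corner opposite A is at (40.100, 39.800). Tangency of A1 to KT means the radius HT is perpendicular to KT and A1 meets FZ tangentially, so HF is at right angles to FZ, with radius 8.5, so the center H sits 8.5 in from both sides at H = (31.600, 31.300). That places the tangent points at T = (40.100, 31.300) on KT and F = (31.600, 39.800) on FZ. Then |AF| = |F − A| = 50.819.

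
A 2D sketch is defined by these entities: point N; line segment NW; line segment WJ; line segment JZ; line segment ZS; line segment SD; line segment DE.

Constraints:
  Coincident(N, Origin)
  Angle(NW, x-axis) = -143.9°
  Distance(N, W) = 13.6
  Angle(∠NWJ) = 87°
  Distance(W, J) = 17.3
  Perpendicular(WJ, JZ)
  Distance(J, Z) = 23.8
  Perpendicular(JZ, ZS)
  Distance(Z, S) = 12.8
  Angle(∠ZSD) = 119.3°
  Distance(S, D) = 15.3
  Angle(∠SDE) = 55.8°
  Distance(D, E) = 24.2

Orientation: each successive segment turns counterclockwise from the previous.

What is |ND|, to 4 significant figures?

4.842

N is at the origin; NW runs at -143.9° with length 13.6, so W = (-10.99, -8.013). ∠NWJ = 87.0° gives WJ at -50.90° from the x-axis; with |WJ| = 17.3, J = (-0.07797, -21.44). WJ is perpendicular to JZ, so JZ runs at 39.10°; with |JZ| = 23.8, Z = (18.39, -6.429). JZ is perpendicular to ZS, so ZS runs at 129.1°; with |ZS| = 12.8, S = (10.32, 3.505). ∠ZSD = 119.3° gives SD at -170.2° from the x-axis; with |SD| = 15.3, D = (-4.757, 0.9006). Then |ND| = |D − N| = 4.842.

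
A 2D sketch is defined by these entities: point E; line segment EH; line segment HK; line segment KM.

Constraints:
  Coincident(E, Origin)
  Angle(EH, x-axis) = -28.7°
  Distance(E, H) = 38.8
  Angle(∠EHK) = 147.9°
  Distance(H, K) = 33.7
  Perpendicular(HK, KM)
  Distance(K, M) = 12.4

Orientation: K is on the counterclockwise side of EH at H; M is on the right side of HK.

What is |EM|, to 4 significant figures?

74.31

E is at the origin; EH runs at -28.7° with length 38.8, so H = 38.8·(cos -28.7°, sin -28.7°) = (34.03, -18.63). ∠EHK = 147.9°, so HK runs at -28.7° + (180° − 147.9°) = 3.400° from the x-axis; with |HK| = 33.7, K = H + 33.7·(cos 3.400°, sin 3.400°) = (67.67, -16.63). HK ⟂ KM; with |KM| = 12.4 on the right of HK, M = K + 12.4·(0.05931, -0.9982) = (68.41, -29.01). Then |EM| = |M − E| = 74.31.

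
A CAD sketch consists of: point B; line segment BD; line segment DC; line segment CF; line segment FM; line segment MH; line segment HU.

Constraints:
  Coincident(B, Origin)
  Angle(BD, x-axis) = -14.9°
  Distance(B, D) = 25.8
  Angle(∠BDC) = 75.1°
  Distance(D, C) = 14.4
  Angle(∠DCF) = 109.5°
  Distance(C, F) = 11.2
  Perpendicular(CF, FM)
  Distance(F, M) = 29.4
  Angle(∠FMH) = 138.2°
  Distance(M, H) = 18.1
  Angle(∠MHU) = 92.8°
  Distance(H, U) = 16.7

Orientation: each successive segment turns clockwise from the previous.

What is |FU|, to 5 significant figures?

40.937

B is at the origin; BD runs at -14.9° with length 25.8, so D = (24.933, -6.6340). ∠BDC = 75.1° gives DC at -119.80° from the x-axis; with |DC| = 14.4, C = (17.776, -19.130). ∠DCF = 109.5° gives CF at 169.70° from the x-axis; with |CF| = 11.2, F = (6.7566, -17.127). CF is perpendicular to FM, so FM runs at 79.700°; with |FM| = 29.4, M = (12.013, 11.799). ∠FMH = 138.2° gives MH at 37.900° from the x-axis; with |MH| = 18.1, H = (26.296, 22.918). ∠MHU = 92.8° gives HU at -49.300° from the x-axis; with |HU| = 16.7, U = (37.186, 10.257). Then |FU| = |U − F| = 40.937.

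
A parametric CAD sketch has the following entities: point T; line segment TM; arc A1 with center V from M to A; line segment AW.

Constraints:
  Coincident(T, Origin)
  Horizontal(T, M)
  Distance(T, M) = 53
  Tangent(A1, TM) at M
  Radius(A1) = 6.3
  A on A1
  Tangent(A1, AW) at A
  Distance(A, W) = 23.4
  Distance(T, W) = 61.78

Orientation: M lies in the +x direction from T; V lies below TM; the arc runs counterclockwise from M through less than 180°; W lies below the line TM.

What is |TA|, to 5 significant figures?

47.664

Checks: ∠(VM, MT) = 90.00° ✓; |VM| = 6.300 ✓; |VA| = 6.300 ✓; ∠(VA, AW) = 90.00° ✓; |AW| = 23.40 ✓; |TW| = 61.78 ✓.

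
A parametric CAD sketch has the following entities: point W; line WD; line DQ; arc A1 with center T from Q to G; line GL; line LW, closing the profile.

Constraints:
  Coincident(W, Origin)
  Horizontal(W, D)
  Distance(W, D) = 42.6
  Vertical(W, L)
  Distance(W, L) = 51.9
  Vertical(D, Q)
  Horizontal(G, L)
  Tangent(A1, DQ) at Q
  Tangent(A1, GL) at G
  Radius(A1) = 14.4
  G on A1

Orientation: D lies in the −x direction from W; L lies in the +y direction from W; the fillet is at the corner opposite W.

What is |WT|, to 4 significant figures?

46.92

W is at the origin; W and D share the same y with |WD| = 42.6 and D on the −x side, so D = (-42.60, 0.000). W and L share the same x with |WL| = 51.9 and L on the +y side, so L = (0.000, 51.90). The virtual corner opposite W is at (-42.60, 51.90). Tangency of A1 to DQ means the radius TQ is perpendicular to DQ and A1 meets GL tangentially, so TG is at right angles to GL, with radius 14.4, so the center T sits 14.4 in from both sides at T = (-28.20, 37.50). Then |WT| = |T − W| = 46.92.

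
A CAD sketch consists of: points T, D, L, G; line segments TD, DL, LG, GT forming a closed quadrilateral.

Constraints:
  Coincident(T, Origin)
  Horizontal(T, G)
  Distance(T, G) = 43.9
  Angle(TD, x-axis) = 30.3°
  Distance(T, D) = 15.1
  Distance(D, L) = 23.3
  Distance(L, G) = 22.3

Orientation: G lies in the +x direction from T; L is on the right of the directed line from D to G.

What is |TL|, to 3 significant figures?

28.1

Checks: |DL| = 23.30 ✓; |LG| = 22.30 ✓.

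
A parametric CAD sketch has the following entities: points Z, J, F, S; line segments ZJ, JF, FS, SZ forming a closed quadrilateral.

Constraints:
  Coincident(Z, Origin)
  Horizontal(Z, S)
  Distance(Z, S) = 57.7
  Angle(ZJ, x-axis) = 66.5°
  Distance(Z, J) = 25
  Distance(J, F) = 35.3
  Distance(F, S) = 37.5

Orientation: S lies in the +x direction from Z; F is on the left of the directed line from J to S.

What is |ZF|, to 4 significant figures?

55.42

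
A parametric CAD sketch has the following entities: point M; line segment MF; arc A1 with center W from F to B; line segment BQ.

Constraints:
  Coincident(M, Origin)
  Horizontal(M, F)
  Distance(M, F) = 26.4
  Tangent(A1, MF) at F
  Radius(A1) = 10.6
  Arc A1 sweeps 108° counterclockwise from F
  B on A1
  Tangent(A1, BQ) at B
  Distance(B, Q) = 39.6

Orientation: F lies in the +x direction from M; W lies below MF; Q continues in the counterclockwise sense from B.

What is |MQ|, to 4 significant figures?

58.92

On A1, F sits at bearing 90° from W; a 108° counterclockwise sweep puts B at bearing 198°, so B = W + 10.6·(cos 198°, sin 198°) = (16.32, -13.88). Tangency of A1 to BQ means the radius WB is perpendicular to BQ, so BQ runs along (−sin 198°, cos 198°); with |BQ| = 39.6, Q = (28.56, -51.54). Then |MQ| = |Q − M| = 58.92.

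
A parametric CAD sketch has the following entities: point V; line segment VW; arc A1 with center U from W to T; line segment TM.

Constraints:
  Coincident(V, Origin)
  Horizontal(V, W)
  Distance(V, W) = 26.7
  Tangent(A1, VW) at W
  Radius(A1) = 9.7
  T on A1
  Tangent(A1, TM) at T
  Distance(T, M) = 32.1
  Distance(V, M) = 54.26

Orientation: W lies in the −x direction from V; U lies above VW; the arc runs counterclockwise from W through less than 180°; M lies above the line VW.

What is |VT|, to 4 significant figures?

23.22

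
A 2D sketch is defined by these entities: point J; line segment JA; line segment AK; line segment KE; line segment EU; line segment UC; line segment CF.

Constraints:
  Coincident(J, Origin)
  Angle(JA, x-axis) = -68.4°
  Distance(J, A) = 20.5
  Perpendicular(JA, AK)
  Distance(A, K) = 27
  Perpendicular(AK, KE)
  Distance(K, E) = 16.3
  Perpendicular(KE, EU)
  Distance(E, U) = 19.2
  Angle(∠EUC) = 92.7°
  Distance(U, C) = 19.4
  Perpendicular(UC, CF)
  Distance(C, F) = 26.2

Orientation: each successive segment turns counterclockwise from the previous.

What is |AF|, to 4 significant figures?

33.34

∠EUC = 92.7° gives UC at -71.10° from the x-axis; with |UC| = 19.4, C = (15.08, -19.39). UC is perpendicular to CF, so CF runs at 18.90°; with |CF| = 26.2, F = (39.87, -10.90). Then |AF| = |F − A| = 33.34.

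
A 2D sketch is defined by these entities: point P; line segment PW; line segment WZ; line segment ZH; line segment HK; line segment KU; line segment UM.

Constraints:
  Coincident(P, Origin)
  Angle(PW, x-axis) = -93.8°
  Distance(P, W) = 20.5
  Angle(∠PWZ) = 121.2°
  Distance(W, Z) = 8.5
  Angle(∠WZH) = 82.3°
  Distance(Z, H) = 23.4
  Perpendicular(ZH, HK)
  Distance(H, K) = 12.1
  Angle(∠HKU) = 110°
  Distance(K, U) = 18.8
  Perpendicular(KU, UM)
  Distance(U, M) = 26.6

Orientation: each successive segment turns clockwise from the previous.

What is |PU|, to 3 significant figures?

14.3

ZH is perpendicular to HK, so HK runs at 19.7°; with |HK| = 12.1, K = (-5.40, 1.74). ∠HKU = 110.0° gives KU at -50.3° from the x-axis; with |KU| = 18.8, U = (6.61, -12.7). Then |PU| = |U − P| = 14.3.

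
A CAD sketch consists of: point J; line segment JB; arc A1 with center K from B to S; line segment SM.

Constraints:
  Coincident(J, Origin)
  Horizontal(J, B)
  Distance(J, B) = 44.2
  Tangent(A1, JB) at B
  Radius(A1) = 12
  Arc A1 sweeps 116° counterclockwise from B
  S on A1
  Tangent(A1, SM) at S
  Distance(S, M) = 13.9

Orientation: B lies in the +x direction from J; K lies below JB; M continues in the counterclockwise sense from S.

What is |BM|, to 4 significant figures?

30.12

On A1, B sits at bearing 90° from K; a 116° counterclockwise sweep puts S at bearing 206°, so S = K + 12.0·(cos 206°, sin 206°) = (33.41, -17.26). Since A1 is tangent to SM there, KS ⟂ SM, so SM runs along (−sin 206°, cos 206°); with |SM| = 13.9, M = (39.51, -29.75). Then |BM| = |M − B| = 30.12.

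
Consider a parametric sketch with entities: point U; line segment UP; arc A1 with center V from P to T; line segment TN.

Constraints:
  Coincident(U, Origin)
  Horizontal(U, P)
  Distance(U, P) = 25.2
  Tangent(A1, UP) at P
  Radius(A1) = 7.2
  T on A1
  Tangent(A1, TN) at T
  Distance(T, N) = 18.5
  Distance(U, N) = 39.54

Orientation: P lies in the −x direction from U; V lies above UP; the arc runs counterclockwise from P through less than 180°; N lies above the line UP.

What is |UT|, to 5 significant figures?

22.149

U is at the origin; U and P share the same y with |UP| = 25.2 and P on the −x side, so P = (-25.200, 0.0000). The tangent condition forces VP to be normal to UP, so V = P + (0, 7.2) = (-25.200, 7.2000). Since VT ⟂ TN (tangency), |VN| = √(7.2² + 18.5²) = 19.852 regardless of where T sits on A1. So N lies on both circle(U, 39.54) and circle(V, 19.852); the above-UP intersection is N = (-29.218, 26.641). T is the foot of the tangent from N: T = (-19.158, 11.115).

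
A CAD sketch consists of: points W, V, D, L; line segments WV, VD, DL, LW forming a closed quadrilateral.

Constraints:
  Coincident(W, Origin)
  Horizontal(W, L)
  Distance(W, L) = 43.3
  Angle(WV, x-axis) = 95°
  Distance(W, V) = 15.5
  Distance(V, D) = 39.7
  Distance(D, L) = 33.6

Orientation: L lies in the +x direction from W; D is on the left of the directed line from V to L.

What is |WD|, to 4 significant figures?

47.37

W is at the origin; WL is horizontal with |WL| = 43.3 and L in +x, so L = (43.3, 0). WV runs at 95.0° with |WV| = 15.5, so V = (-1.351, 15.44). D is determined by |VD| = 39.7 and |DL| = 33.6 together: it lies at the intersection of circle(V, 39.7) and circle(L, 33.6). With |VL| = 47.25, the foot of the radical line on VL is 28.35 from V and the perpendicular offset is √(39.7² − 28.35²) = 27.79. Taking the left-of-VL solution: D = (34.53, 32.43).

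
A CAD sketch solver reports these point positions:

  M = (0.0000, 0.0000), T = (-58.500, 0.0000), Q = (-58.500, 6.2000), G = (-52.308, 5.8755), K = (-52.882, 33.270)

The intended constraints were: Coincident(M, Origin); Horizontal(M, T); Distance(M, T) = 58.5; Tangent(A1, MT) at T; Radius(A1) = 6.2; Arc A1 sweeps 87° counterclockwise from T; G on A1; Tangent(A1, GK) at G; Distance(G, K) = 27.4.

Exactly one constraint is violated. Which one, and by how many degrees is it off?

Tangent(A1, GK) at G — off by 4.20°.

M = (0.00, 0.00) ✓; M.y = 0.00, T.y = 0.00 ✓; |MT| = 58.50 ✓; ∠(QT, TM) = 90.00° ✓; |QT| = 6.200 ✓; bearing(Q→G) − bearing(Q→T) = 87.00° ✓; |QG| = 6.200 ✓; ∠(QG, GK) = 85.80° ✗; |GK| = 27.40 ✓.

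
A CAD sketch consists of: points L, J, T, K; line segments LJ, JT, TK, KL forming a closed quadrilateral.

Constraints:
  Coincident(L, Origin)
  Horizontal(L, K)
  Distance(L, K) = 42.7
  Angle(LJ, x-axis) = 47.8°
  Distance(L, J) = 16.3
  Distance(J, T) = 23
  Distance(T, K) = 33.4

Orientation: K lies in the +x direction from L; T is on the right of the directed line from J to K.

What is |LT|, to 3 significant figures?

15.6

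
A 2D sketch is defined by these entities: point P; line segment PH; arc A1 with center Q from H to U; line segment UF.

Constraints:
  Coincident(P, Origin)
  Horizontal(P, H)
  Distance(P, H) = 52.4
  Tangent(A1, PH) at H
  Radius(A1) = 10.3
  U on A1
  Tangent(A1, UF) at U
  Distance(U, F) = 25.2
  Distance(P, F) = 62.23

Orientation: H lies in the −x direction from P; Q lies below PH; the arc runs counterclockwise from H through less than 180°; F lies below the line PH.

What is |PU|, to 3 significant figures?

63.3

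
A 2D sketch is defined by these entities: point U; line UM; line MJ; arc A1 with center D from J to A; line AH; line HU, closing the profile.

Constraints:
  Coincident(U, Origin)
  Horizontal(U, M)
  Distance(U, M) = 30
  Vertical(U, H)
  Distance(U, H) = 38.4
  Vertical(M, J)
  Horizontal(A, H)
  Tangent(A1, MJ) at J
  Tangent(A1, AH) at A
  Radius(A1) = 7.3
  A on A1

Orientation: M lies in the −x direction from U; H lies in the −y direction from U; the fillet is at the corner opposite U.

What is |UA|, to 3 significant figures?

44.6

The virtual corner opposite U is at (-30.0, -38.4). Tangency of A1 to MJ means the radius DJ is perpendicular to MJ and the tangent condition forces DA to be normal to AH, with radius 7.3, so the center D sits 7.3 in from both sides at D = (-22.7, -31.1). That places the tangent points at J = (-30.0, -31.1) on MJ and A = (-22.7, -38.4) on AH. Then |UA| = |A − U| = 44.6.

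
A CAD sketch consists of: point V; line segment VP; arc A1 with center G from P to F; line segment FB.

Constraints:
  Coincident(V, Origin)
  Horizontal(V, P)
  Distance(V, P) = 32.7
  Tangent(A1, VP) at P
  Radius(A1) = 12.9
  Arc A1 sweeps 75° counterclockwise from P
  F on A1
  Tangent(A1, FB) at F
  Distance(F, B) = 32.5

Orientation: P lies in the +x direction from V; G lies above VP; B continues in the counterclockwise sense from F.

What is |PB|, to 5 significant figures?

45.966

V is at the origin; VP is horizontal with |VP| = 32.7 and P on the +x side, so P = (32.700, 0.0000). A1 meets VP tangentially, so GP is at right angles to VP, so G = P + (0, 12.9) = (32.700, 12.900). On A1, P sits at bearing -90° from G; a 75° counterclockwise sweep puts F at bearing -15°, so F = G + 12.9·(cos -15°, sin -15°) = (45.160, 9.5612). Since A1 is tangent to FB there, GF ⟂ FB, so FB runs along (−sin -15°, cos -15°); with |FB| = 32.5, B = (53.572, 40.954). Then |PB| = |B − P| = 45.966.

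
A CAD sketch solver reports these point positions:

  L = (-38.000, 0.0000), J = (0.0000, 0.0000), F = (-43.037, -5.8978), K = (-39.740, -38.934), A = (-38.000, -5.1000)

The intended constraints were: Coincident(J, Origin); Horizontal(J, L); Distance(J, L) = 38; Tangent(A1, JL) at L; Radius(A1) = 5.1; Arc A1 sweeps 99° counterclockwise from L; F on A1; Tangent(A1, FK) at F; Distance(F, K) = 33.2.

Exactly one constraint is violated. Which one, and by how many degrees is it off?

Tangent(A1, FK) at F — off by 3.30°.

J = (0.00, 0.00) ✓; J.y = 0.00, L.y = 0.00 ✓; |JL| = 38.00 ✓; ∠(AL, LJ) = 90.00° ✓; |AL| = 5.100 ✓; bearing(A→F) − bearing(A→L) = 99.00° ✓; |AF| = 5.100 ✓; ∠(AF, FK) = 93.30° ✗; |FK| = 33.20 ✓.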